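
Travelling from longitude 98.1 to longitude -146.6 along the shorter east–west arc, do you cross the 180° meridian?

Naïve |-146.6 − 98.1| = 244.7° > 180°, so the shorter arc goes the other way round — across 180°.
Signed shortest Δλ = ((-146.6 − 98.1 + 180) mod 360) − 180 = 115.3°.
Going east by 115.3° from +98.1° passes through 180° before reaching -146.6°.

Yes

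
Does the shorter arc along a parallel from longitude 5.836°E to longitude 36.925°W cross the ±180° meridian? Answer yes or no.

No

Signed shortest Δλ = ((-36.925 − 5.836 + 180) mod 360) − 180 = -42.761°.
Going west by 42.761° from +5.836° reaches -36.925° without touching 180°.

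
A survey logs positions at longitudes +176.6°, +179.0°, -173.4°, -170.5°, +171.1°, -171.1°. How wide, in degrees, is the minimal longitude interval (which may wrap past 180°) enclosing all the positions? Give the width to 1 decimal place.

18.4°

Sort the longitudes: -173.4°, -171.1°, -170.5°, +171.1°, +176.6°, +179.0°.
Eastward gaps between consecutive values (wrapping around): 2.3°, 0.6°, 341.6°, 5.5°, 2.4°, 7.6°.
Largest gap = 341.6° ⇒ minimal covering band is its complement: 360° − 341.6° = 18.4°.
Band runs from +171.1° eastward to -170.5°, crossing the antimeridian.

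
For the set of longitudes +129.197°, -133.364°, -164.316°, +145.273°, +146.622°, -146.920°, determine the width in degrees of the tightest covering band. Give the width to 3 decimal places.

97.439°

Sort the longitudes: -164.316°, -146.920°, -133.364°, +129.197°, +145.273°, +146.622°.
Eastward gaps between consecutive values (wrapping around): 17.396°, 13.556°, 262.561°, 16.076°, 1.349°, 49.062°.
Largest gap = 262.561° ⇒ minimal covering band is its complement: 360° − 262.561° = 97.439°.
Band runs from +129.197° eastward to -133.364°, crossing the antimeridian.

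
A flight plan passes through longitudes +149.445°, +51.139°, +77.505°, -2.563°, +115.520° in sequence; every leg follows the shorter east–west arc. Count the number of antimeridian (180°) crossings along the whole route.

0

Leg 1: +149.445° → +51.139°, shortest Δλ = -98.306° (west) — does not cross 180°.
Leg 2: +51.139° → +77.505°, shortest Δλ = 26.366° (east) — does not cross 180°.
Leg 3: +77.505° → -2.563°, shortest Δλ = -80.068° (west) — does not cross 180°.
Leg 4: -2.563° → +115.520°, shortest Δλ = 118.083° (east) — does not cross 180°.
Total crossings: 0.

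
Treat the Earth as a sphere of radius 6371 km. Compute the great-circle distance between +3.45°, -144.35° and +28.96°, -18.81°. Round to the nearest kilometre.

13187 km

Δλ = -18.81 − -144.35 = 125.54°.
Δφ = 28.96 − 3.45 = 25.51°.
a = sin²(Δφ/2) + cos φ₁ · cos φ₂ · sin²(Δλ/2) = 0.739264.
c = 2·atan2(√a, √(1−a)) = 2.06977 rad → d = 6371·c ≈ 13186.53 km.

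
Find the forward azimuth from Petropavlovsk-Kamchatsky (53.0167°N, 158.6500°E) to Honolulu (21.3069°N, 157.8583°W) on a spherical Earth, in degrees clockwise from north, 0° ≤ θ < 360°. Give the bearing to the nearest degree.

117°

Δλ = -157.8583 − 158.6500 = -316.5083°; wrapped into (−180°, 180°]: 43.4917°.
θ = atan2( sin Δλ · cos φ₂ , cos φ₁ · sin φ₂ − sin φ₁ · cos φ₂ · cos Δλ )
  = atan2(0.64121, -0.32131) = 116.616° → normalised to [0°, 360°): 116.616°.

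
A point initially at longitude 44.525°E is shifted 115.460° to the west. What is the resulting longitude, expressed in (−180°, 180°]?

Start at +44.525°; shift −115.460° → -70.935°.
-70.935° already lies in (−180°, 180°].

70.935°W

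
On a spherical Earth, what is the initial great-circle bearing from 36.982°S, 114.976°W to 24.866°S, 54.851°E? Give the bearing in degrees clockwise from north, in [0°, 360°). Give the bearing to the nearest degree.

170°

Δλ = 54.851 − -114.976 = 169.827°.
θ = atan2( sin Δλ · cos φ₂ , cos φ₁ · sin φ₂ − sin φ₁ · cos φ₂ · cos Δλ )
  = atan2(0.16025, -0.87312) = 169.600° → normalised to [0°, 360°): 169.600°.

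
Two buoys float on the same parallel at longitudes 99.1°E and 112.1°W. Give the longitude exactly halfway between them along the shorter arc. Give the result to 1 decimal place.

Signed shortest Δλ from +99.1° to -112.1° is +148.8°.
Midpoint longitude = +99.1° + (+148.8°)/2 = +99.1° + 74.4° = +173.5°.
(The naïve average (+99.1 + -112.1)/2 = -6.5° is on the wrong side of the globe.)

173.5°E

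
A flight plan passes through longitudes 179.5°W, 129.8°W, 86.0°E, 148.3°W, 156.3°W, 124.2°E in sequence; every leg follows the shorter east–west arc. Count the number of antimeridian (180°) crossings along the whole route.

3

Leg 1: -179.5° → -129.8°, shortest Δλ = 49.7° (east) — does not cross 180°.
Leg 2: -129.8° → +86.0°, shortest Δλ = -144.2° (west) — crosses 180°.
Leg 3: +86.0° → -148.3°, shortest Δλ = 125.7° (east) — crosses 180°.
Leg 4: -148.3° → -156.3°, shortest Δλ = -8.0° (west) — does not cross 180°.
Leg 5: -156.3° → +124.2°, shortest Δλ = -79.5° (west) — crosses 180°.
Total crossings: 3.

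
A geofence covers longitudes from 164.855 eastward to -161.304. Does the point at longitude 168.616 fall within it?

Yes

Band width going east from +164.855° to -161.304°: ((-161.304 − 164.855) mod 360) = 33.841°.
Offset of +168.616° east of the west edge: ((168.616 − 164.855) mod 360) = 3.761°.
3.761° ≤ 33.841° ⇒ inside.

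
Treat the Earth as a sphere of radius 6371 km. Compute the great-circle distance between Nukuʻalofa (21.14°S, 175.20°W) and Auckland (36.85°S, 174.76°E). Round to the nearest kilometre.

Δλ = 174.76 − -175.20 = 349.96°; wrapped into (−180°, 180°]: -10.04°.
Δφ = -36.85 − -21.14 = -15.71°.
a = sin²(Δφ/2) + cos φ₁ · cos φ₂ · sin²(Δλ/2) = 0.024392.
c = 2·atan2(√a, √(1−a)) = 0.31365 rad → d = 6371·c ≈ 1998.24 km.

1998 km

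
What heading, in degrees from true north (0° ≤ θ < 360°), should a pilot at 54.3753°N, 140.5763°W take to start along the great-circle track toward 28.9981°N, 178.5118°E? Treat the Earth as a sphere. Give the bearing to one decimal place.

246.0°

Δλ = 178.5118 − -140.5763 = 319.0881°; wrapped into (−180°, 180°]: -40.9119°.
θ = atan2( sin Δλ · cos φ₂ , cos φ₁ · sin φ₂ − sin φ₁ · cos φ₂ · cos Δλ )
  = atan2(-0.57280, -0.25490) = -113.990° → normalised to [0°, 360°): 246.010°.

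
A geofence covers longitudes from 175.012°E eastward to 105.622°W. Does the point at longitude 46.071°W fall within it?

No

Band width going east from +175.012° to -105.622°: ((-105.622 − 175.012) mod 360) = 79.366°.
Offset of -46.071° east of the west edge: ((-46.071 − 175.012) mod 360) = 138.917°.
138.917° > 79.366° ⇒ outside.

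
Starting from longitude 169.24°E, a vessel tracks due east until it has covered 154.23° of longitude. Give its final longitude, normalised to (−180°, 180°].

36.53°W

Start at +169.24°; shift +154.23° → +323.47°.
+323.47° lies outside (−180°, 180°]; subtract 360° → -36.53°.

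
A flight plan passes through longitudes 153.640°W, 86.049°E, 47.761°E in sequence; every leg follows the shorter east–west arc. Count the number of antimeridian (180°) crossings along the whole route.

Leg 1: -153.640° → +86.049°, shortest Δλ = -120.311° (west) — crosses 180°.
Leg 2: +86.049° → +47.761°, shortest Δλ = -38.288° (west) — does not cross 180°.
Total crossings: 1.

1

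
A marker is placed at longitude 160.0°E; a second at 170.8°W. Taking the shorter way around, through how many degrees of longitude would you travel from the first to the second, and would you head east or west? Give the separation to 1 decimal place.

29.2° east

Raw difference: -170.8 − 160.0 = -330.8°.
Normalise into (−180°, 180°]: -330.8° + 360° = 29.2°.
Positive ⇒ the second point lies to the east; separation 29.2°.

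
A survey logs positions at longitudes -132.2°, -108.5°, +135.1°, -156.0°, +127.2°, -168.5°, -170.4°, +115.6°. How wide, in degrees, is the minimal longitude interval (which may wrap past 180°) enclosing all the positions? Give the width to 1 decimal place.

Sort the longitudes: -170.4°, -168.5°, -156.0°, -132.2°, -108.5°, +115.6°, +127.2°, +135.1°.
Eastward gaps between consecutive values (wrapping around): 1.9°, 12.5°, 23.8°, 23.7°, 224.1°, 11.6°, 7.9°, 54.5°.
Largest gap = 224.1° ⇒ minimal covering band is its complement: 360° − 224.1° = 135.9°.
Band runs from +115.6° eastward to -108.5°, crossing the antimeridian.

135.9°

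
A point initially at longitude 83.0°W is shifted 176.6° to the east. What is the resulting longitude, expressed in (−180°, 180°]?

Start at -83.0°; shift +176.6° → +93.6°.
+93.6° already lies in (−180°, 180°].

93.6°E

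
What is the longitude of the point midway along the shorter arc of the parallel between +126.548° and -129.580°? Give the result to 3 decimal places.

+178.484°

Signed shortest Δλ from +126.548° to -129.580° is +103.872°.
Midpoint longitude = +126.548° + (+103.872°)/2 = +126.548° + 51.936° = +178.484°.
(The naïve average (+126.548 + -129.580)/2 = -1.516° is on the wrong side of the globe.)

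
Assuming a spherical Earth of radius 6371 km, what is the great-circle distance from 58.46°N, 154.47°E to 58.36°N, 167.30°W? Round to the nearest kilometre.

2197 km

Δλ = -167.30 − 154.47 = -321.77°; wrapped into (−180°, 180°]: 38.23°.
Δφ = 58.36 − 58.46 = -0.10°.
a = sin²(Δφ/2) + cos φ₁ · cos φ₂ · sin²(Δλ/2) = 0.029426.
c = 2·atan2(√a, √(1−a)) = 0.34479 rad → d = 6371·c ≈ 2196.63 km.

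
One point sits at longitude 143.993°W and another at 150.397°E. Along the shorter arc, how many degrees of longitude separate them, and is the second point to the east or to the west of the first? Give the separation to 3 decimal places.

Raw difference: 150.397 − -143.993 = 294.39°.
Normalise into (−180°, 180°]: 294.39° − 360° = -65.61°.
Negative ⇒ the second point lies to the west; separation 65.610°.

65.610° west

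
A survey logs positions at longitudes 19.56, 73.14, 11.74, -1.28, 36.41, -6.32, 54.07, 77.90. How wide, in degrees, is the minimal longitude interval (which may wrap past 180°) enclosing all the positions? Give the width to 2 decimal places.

Sort the longitudes: -6.32°, -1.28°, +11.74°, +19.56°, +36.41°, +54.07°, +73.14°, +77.90°.
Eastward gaps between consecutive values (wrapping around): 5.04°, 13.02°, 7.82°, 16.85°, 17.66°, 19.07°, 4.76°, 275.78°.
Largest gap = 275.78° ⇒ minimal covering band is its complement: 360° − 275.78° = 84.22°.
Band runs from -6.32° eastward to +77.90°.

84.22°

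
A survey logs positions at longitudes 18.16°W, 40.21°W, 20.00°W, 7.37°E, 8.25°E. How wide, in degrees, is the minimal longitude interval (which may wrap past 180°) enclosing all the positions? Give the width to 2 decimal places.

48.46°

Sort the longitudes: -40.21°, -20.00°, -18.16°, +7.37°, +8.25°.
Eastward gaps between consecutive values (wrapping around): 20.21°, 1.84°, 25.53°, 0.88°, 311.54°.
Largest gap = 311.54° ⇒ minimal covering band is its complement: 360° − 311.54° = 48.46°.
Band runs from -40.21° eastward to +8.25°.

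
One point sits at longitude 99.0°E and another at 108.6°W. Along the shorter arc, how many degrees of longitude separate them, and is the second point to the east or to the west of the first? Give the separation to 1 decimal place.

152.4° east

Raw difference: -108.6 − 99.0 = -207.6°.
Normalise into (−180°, 180°]: -207.6° + 360° = 152.4°.
Positive ⇒ the second point lies to the east; separation 152.4°.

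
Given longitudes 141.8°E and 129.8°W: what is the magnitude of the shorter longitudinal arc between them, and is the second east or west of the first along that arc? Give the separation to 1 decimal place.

88.4° east

Raw difference: -129.8 − 141.8 = -271.6°.
Normalise into (−180°, 180°]: -271.6° + 360° = 88.4°.
Positive ⇒ the second point lies to the east; separation 88.4°.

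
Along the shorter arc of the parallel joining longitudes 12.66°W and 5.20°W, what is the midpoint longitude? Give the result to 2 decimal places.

Signed shortest Δλ from -12.66° to -5.20° is +7.46°.
Midpoint longitude = -12.66° + (+7.46°)/2 = -12.66° + 3.73° = -8.93°.

8.93°W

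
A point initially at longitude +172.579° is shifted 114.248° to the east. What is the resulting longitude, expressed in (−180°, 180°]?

-73.173°

Start at +172.579°; shift +114.248° → +286.827°.
+286.827° lies outside (−180°, 180°]; subtract 360° → -73.173°.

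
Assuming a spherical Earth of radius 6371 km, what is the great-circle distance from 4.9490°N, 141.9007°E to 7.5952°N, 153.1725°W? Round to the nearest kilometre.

Δλ = -153.1725 − 141.9007 = -295.0732°; wrapped into (−180°, 180°]: 64.9268°.
Δφ = 7.5952 − 4.9490 = 2.6462°.
a = sin²(Δφ/2) + cos φ₁ · cos φ₂ · sin²(Δλ/2) = 0.285053.
c = 2·atan2(√a, √(1−a)) = 1.12642 rad → d = 6371·c ≈ 7176.43 km.

7176 km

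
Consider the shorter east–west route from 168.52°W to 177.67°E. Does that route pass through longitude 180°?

Naïve |177.67 − -168.52| = 346.19° > 180°, so the shorter arc goes the other way round — across 180°.
Signed shortest Δλ = ((177.67 − -168.52 + 180) mod 360) − 180 = -13.81°.
Going west by 13.81° from -168.52° passes through 180° before reaching +177.67°.

Yes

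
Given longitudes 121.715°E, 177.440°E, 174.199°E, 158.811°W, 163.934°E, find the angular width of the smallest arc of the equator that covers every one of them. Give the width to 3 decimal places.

Sort the longitudes: -158.811°, +121.715°, +163.934°, +174.199°, +177.440°.
Eastward gaps between consecutive values (wrapping around): 280.526°, 42.219°, 10.265°, 3.241°, 23.749°.
Largest gap = 280.526° ⇒ minimal covering band is its complement: 360° − 280.526° = 79.474°.
Band runs from +121.715° eastward to -158.811°, crossing the antimeridian.

79.474°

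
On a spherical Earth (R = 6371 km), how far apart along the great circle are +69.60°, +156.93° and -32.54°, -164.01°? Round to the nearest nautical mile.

6366 nmi

Δλ = -164.01 − 156.93 = -320.94°; wrapped into (−180°, 180°]: 39.06°.
Δφ = -32.54 − 69.60 = -102.14°.
a = sin²(Δφ/2) + cos φ₁ · cos φ₂ · sin²(Δλ/2) = 0.637990.
c = 2·atan2(√a, √(1−a)) = 1.85041 rad → d = 6371·c ≈ 11788.94 km ≈ 6365.52 nmi.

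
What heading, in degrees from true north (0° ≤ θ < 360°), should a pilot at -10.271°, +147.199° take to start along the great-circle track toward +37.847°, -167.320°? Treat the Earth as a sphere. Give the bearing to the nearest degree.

Δλ = -167.320 − 147.199 = -314.519°; wrapped into (−180°, 180°]: 45.481°.
θ = atan2( sin Δλ · cos φ₂ , cos φ₁ · sin φ₂ − sin φ₁ · cos φ₂ · cos Δλ )
  = atan2(0.56304, 0.70244) = 38.714° → normalised to [0°, 360°): 38.714°.

39°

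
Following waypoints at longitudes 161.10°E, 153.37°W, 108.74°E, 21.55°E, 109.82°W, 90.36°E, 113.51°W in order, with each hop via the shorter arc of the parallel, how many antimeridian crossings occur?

4

Leg 1: +161.10° → -153.37°, shortest Δλ = 45.53° (east) — crosses 180°.
Leg 2: -153.37° → +108.74°, shortest Δλ = -97.89° (west) — crosses 180°.
Leg 3: +108.74° → +21.55°, shortest Δλ = -87.19° (west) — does not cross 180°.
Leg 4: +21.55° → -109.82°, shortest Δλ = -131.37° (west) — does not cross 180°.
Leg 5: -109.82° → +90.36°, shortest Δλ = -159.82° (west) — crosses 180°.
Leg 6: +90.36° → -113.51°, shortest Δλ = 156.13° (east) — crosses 180°.
Total crossings: 4.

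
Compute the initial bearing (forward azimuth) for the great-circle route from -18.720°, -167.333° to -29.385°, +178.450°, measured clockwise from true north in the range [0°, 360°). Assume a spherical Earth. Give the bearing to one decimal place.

Δλ = 178.450 − -167.333 = 345.783°; wrapped into (−180°, 180°]: -14.217°.
θ = atan2( sin Δλ · cos φ₂ , cos φ₁ · sin φ₂ − sin φ₁ · cos φ₂ · cos Δλ )
  = atan2(-0.21400, -0.19363) = -132.140° → normalised to [0°, 360°): 227.860°.

227.9°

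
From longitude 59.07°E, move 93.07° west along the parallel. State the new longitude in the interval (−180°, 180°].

Start at +59.07°; shift −93.07° → -34.00°.
-34.00° already lies in (−180°, 180°].

34.00°W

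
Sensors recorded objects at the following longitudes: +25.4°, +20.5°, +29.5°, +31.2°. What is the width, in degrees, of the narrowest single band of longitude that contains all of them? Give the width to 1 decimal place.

Sort the longitudes: +20.5°, +25.4°, +29.5°, +31.2°.
Eastward gaps between consecutive values (wrapping around): 4.9°, 4.1°, 1.7°, 349.3°.
Largest gap = 349.3° ⇒ minimal covering band is its complement: 360° − 349.3° = 10.7°.
Band runs from +20.5° eastward to +31.2°.

10.7°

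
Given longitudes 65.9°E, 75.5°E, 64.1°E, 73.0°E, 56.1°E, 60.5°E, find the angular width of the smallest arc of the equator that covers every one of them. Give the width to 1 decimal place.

19.4°

Sort the longitudes: +56.1°, +60.5°, +64.1°, +65.9°, +73.0°, +75.5°.
Eastward gaps between consecutive values (wrapping around): 4.4°, 3.6°, 1.8°, 7.1°, 2.5°, 340.6°.
Largest gap = 340.6° ⇒ minimal covering band is its complement: 360° − 340.6° = 19.4°.
Band runs from +56.1° eastward to +75.5°.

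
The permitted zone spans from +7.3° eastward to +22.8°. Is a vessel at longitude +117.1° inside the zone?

Band width going east from +7.3° to +22.8°: ((22.8 − 7.3) mod 360) = 15.5°.
Offset of +117.1° east of the west edge: ((117.1 − 7.3) mod 360) = 109.8°.
109.8° > 15.5° ⇒ outside.

No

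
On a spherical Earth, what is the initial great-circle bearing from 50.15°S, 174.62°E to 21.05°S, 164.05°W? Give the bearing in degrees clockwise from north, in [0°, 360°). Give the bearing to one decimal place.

37.8°

Δλ = -164.05 − 174.62 = -338.67°; wrapped into (−180°, 180°]: 21.33°.
θ = atan2( sin Δλ · cos φ₂ , cos φ₁ · sin φ₂ − sin φ₁ · cos φ₂ · cos Δλ )
  = atan2(0.33947, 0.43726) = 37.824° → normalised to [0°, 360°): 37.824°.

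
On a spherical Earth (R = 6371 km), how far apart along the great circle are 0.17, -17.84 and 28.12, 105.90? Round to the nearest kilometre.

13259 km

Δλ = 105.90 − -17.84 = 123.74°.
Δφ = 28.12 − 0.17 = 27.95°.
a = sin²(Δφ/2) + cos φ₁ · cos φ₂ · sin²(Δλ/2) = 0.744232.
c = 2·atan2(√a, √(1−a)) = 2.08112 rad → d = 6371·c ≈ 13258.84 km.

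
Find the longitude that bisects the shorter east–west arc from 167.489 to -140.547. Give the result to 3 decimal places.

-166.529°

Signed shortest Δλ from +167.489° to -140.547° is +51.964°.
Midpoint longitude = +167.489° + (+51.964°)/2 = +167.489° + 25.982° = +193.471°.
Normalise into (−180°, 180°]: -166.529°.
(The naïve average (+167.489 + -140.547)/2 = 13.471° is on the wrong side of the globe.)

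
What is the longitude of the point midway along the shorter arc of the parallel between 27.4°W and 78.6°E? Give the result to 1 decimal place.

25.6°E

Signed shortest Δλ from -27.4° to +78.6° is +106.0°.
Midpoint longitude = -27.4° + (+106.0°)/2 = -27.4° + 53.0° = +25.6°.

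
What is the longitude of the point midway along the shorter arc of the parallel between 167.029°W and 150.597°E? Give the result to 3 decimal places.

Signed shortest Δλ from -167.029° to +150.597° is -42.374°.
Midpoint longitude = -167.029° + (-42.374°)/2 = -167.029° − 21.187° = -188.216°.
Normalise into (−180°, 180°]: +171.784°.
(The naïve average (-167.029 + +150.597)/2 = -8.216° is on the wrong side of the globe.)

171.784°E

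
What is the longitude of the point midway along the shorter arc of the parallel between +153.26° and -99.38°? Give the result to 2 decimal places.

-153.06°

Signed shortest Δλ from +153.26° to -99.38° is +107.36°.
Midpoint longitude = +153.26° + (+107.36°)/2 = +153.26° + 53.68° = +206.94°.
Normalise into (−180°, 180°]: -153.06°.
(The naïve average (+153.26 + -99.38)/2 = 26.94° is on the wrong side of the globe.)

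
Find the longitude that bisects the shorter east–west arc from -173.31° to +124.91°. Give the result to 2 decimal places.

Signed shortest Δλ from -173.31° to +124.91° is -61.78°.
Midpoint longitude = -173.31° + (-61.78°)/2 = -173.31° − 30.89° = -204.20°.
Normalise into (−180°, 180°]: +155.80°.
(The naïve average (-173.31 + +124.91)/2 = -24.2° is on the wrong side of the globe.)

+155.80°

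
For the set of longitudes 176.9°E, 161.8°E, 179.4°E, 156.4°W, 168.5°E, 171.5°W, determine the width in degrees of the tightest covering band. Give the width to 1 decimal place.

Sort the longitudes: -171.5°, -156.4°, +161.8°, +168.5°, +176.9°, +179.4°.
Eastward gaps between consecutive values (wrapping around): 15.1°, 318.2°, 6.7°, 8.4°, 2.5°, 9.1°.
Largest gap = 318.2° ⇒ minimal covering band is its complement: 360° − 318.2° = 41.8°.
Band runs from +161.8° eastward to -156.4°, crossing the antimeridian.

41.8°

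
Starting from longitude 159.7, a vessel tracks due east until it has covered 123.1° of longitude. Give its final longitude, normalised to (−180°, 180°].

Start at +159.7°; shift +123.1° → +282.8°.
+282.8° lies outside (−180°, 180°]; subtract 360° → -77.2°.

-77.2°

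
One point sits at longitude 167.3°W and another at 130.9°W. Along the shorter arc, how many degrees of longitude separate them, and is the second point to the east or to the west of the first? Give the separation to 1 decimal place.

36.4° east

Raw difference: -130.9 − -167.3 = 36.4°.
Normalise into (−180°, 180°]: 36.4° stays 36.4°.
Positive ⇒ the second point lies to the east; separation 36.4°.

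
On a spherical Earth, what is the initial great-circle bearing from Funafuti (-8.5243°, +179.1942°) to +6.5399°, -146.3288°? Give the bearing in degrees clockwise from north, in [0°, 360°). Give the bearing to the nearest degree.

Δλ = -146.3288 − 179.1942 = -325.5230°; wrapped into (−180°, 180°]: 34.4770°.
θ = atan2( sin Δλ · cos φ₂ , cos φ₁ · sin φ₂ − sin φ₁ · cos φ₂ · cos Δλ )
  = atan2(0.56239, 0.23403) = 67.406° → normalised to [0°, 360°): 67.406°.

67°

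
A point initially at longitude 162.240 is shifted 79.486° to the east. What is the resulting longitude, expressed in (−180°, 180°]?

Start at +162.240°; shift +79.486° → +241.726°.
+241.726° lies outside (−180°, 180°]; subtract 360° → -118.274°.

-118.274°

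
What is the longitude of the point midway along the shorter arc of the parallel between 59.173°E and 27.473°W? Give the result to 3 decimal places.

15.850°E

Signed shortest Δλ from +59.173° to -27.473° is -86.646°.
Midpoint longitude = +59.173° + (-86.646°)/2 = +59.173° − 43.323° = +15.850°.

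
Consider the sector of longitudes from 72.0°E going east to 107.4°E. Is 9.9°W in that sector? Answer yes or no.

No

Band width going east from +72.0° to +107.4°: ((107.4 − 72.0) mod 360) = 35.4°.
Offset of -9.9° east of the west edge: ((-9.9 − 72.0) mod 360) = 278.1°.
278.1° > 35.4° ⇒ outside.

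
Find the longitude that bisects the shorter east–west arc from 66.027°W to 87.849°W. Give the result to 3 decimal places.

76.938°W

Signed shortest Δλ from -66.027° to -87.849° is -21.822°.
Midpoint longitude = -66.027° + (-21.822°)/2 = -66.027° − 10.911° = -76.938°.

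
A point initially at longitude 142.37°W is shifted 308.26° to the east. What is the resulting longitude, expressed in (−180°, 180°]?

165.89°E

Start at -142.37°; shift +308.26° → +165.89°.
+165.89° already lies in (−180°, 180°].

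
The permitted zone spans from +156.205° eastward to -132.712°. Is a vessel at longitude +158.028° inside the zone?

Yes

Band width going east from +156.205° to -132.712°: ((-132.712 − 156.205) mod 360) = 71.083°.
Offset of +158.028° east of the west edge: ((158.028 − 156.205) mod 360) = 1.823°.
1.823° ≤ 71.083° ⇒ inside.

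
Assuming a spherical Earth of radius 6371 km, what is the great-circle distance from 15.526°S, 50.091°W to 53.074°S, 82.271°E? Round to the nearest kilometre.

Δλ = 82.271 − -50.091 = 132.362°.
Δφ = -53.074 − -15.526 = -37.548°.
a = sin²(Δφ/2) + cos φ₁ · cos φ₂ · sin²(Δλ/2) = 0.588030.
c = 2·atan2(√a, √(1−a)) = 1.74778 rad → d = 6371·c ≈ 11135.10 km.

11135 km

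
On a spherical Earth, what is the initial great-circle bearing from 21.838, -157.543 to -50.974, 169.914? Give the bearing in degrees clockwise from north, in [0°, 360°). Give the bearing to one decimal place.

200.2°

Δλ = 169.914 − -157.543 = 327.457°; wrapped into (−180°, 180°]: -32.543°.
θ = atan2( sin Δλ · cos φ₂ , cos φ₁ · sin φ₂ − sin φ₁ · cos φ₂ · cos Δλ )
  = atan2(-0.33872, -0.91856) = -159.758° → normalised to [0°, 360°): 200.242°.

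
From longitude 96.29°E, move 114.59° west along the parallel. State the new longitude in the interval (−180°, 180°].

Start at +96.29°; shift −114.59° → -18.30°.
-18.30° already lies in (−180°, 180°].

18.30°W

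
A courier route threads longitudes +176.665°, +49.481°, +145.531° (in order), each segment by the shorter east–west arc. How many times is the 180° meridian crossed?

Leg 1: +176.665° → +49.481°, shortest Δλ = -127.184° (west) — does not cross 180°.
Leg 2: +49.481° → +145.531°, shortest Δλ = 96.05° (east) — does not cross 180°.
Total crossings: 0.

0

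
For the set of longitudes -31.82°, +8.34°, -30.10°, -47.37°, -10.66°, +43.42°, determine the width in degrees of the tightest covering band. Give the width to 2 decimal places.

Sort the longitudes: -47.37°, -31.82°, -30.10°, -10.66°, +8.34°, +43.42°.
Eastward gaps between consecutive values (wrapping around): 15.55°, 1.72°, 19.44°, 19.00°, 35.08°, 269.21°.
Largest gap = 269.21° ⇒ minimal covering band is its complement: 360° − 269.21° = 90.79°.
Band runs from -47.37° eastward to +43.42°.

90.79°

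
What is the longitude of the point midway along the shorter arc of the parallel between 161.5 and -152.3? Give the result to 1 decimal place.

Signed shortest Δλ from +161.5° to -152.3° is +46.2°.
Midpoint longitude = +161.5° + (+46.2°)/2 = +161.5° + 23.1° = +184.6°.
Normalise into (−180°, 180°]: -175.4°.
(The naïve average (+161.5 + -152.3)/2 = 4.6° is on the wrong side of the globe.)

-175.4°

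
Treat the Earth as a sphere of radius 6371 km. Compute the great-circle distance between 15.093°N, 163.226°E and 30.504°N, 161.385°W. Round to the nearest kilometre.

Δλ = -161.385 − 163.226 = -324.611°; wrapped into (−180°, 180°]: 35.389°.
Δφ = 30.504 − 15.093 = 15.411°.
a = sin²(Δφ/2) + cos φ₁ · cos φ₂ · sin²(Δλ/2) = 0.094827.
c = 2·atan2(√a, √(1−a)) = 0.62605 rad → d = 6371·c ≈ 3988.58 km.

3989 km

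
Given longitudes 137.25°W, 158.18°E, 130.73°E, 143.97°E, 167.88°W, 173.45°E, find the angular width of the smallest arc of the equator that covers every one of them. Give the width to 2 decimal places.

Sort the longitudes: -167.88°, -137.25°, +130.73°, +143.97°, +158.18°, +173.45°.
Eastward gaps between consecutive values (wrapping around): 30.63°, 267.98°, 13.24°, 14.21°, 15.27°, 18.67°.
Largest gap = 267.98° ⇒ minimal covering band is its complement: 360° − 267.98° = 92.02°.
Band runs from +130.73° eastward to -137.25°, crossing the antimeridian.

92.02°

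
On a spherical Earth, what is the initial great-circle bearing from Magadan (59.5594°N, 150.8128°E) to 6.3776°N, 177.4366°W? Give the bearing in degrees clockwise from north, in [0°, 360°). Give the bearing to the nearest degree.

142°

Δλ = -177.4366 − 150.8128 = -328.2494°; wrapped into (−180°, 180°]: 31.7506°.
θ = atan2( sin Δλ · cos φ₂ , cos φ₁ · sin φ₂ − sin φ₁ · cos φ₂ · cos Δλ )
  = atan2(0.52297, -0.67232) = 142.122° → normalised to [0°, 360°): 142.122°.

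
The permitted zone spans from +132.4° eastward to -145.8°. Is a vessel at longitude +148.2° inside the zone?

Band width going east from +132.4° to -145.8°: ((-145.8 − 132.4) mod 360) = 81.8°.
Offset of +148.2° east of the west edge: ((148.2 − 132.4) mod 360) = 15.8°.
15.8° ≤ 81.8° ⇒ inside.

Yes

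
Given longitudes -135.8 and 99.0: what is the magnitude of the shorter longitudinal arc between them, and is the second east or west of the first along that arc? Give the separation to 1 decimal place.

125.2° west

Raw difference: 99.0 − -135.8 = 234.8°.
Normalise into (−180°, 180°]: 234.8° − 360° = -125.2°.
Negative ⇒ the second point lies to the west; separation 125.2°.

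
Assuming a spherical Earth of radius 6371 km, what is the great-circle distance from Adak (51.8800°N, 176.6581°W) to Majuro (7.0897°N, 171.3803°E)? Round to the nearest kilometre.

5100 km

Δλ = 171.3803 − -176.6581 = 348.0384°; wrapped into (−180°, 180°]: -11.9616°.
Δφ = 7.0897 − 51.8800 = -44.7903°.
a = sin²(Δφ/2) + cos φ₁ · cos φ₂ · sin²(Δλ/2) = 0.151806.
c = 2·atan2(√a, √(1−a)) = 0.80044 rad → d = 6371·c ≈ 5099.62 km.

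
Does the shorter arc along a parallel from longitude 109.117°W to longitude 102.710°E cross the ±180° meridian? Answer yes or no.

Naïve |102.710 − -109.117| = 211.827° > 180°, so the shorter arc goes the other way round — across 180°.
Signed shortest Δλ = ((102.710 − -109.117 + 180) mod 360) − 180 = -148.173°.
Going west by 148.173° from -109.117° passes through 180° before reaching +102.710°.

Yes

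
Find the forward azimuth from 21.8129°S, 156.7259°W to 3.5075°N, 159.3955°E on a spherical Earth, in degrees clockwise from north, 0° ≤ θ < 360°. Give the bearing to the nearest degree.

Δλ = 159.3955 − -156.7259 = 316.1214°; wrapped into (−180°, 180°]: -43.8786°.
θ = atan2( sin Δλ · cos φ₂ , cos φ₁ · sin φ₂ − sin φ₁ · cos φ₂ · cos Δλ )
  = atan2(-0.69183, 0.32413) = -64.896° → normalised to [0°, 360°): 295.104°.

295°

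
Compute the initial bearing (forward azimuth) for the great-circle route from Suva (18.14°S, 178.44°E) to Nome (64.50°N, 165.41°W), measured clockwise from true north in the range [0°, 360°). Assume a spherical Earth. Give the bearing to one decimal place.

Δλ = -165.41 − 178.44 = -343.85°; wrapped into (−180°, 180°]: 16.15°.
θ = atan2( sin Δλ · cos φ₂ , cos φ₁ · sin φ₂ − sin φ₁ · cos φ₂ · cos Δλ )
  = atan2(0.11975, 0.98647) = 6.921° → normalised to [0°, 360°): 6.921°.

6.9°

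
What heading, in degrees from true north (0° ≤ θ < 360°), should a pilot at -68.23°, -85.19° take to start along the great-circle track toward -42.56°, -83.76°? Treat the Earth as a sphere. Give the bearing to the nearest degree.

2°

Δλ = -83.76 − -85.19 = 1.43°.
θ = atan2( sin Δλ · cos φ₂ , cos φ₁ · sin φ₂ − sin φ₁ · cos φ₂ · cos Δλ )
  = atan2(0.01838, 0.43297) = 2.431° → normalised to [0°, 360°): 2.431°.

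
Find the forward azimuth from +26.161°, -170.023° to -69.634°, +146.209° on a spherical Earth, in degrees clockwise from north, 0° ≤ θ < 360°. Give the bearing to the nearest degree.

194°

Δλ = 146.209 − -170.023 = 316.232°; wrapped into (−180°, 180°]: -43.768°.
θ = atan2( sin Δλ · cos φ₂ , cos φ₁ · sin φ₂ − sin φ₁ · cos φ₂ · cos Δλ )
  = atan2(-0.24074, -0.95226) = -165.813° → normalised to [0°, 360°): 194.187°.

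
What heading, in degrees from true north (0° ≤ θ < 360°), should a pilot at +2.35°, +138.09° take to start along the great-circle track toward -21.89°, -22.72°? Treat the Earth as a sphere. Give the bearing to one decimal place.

Δλ = -22.72 − 138.09 = -160.81°.
θ = atan2( sin Δλ · cos φ₂ , cos φ₁ · sin φ₂ − sin φ₁ · cos φ₂ · cos Δλ )
  = atan2(-0.30500, -0.33658) = -137.818° → normalised to [0°, 360°): 222.182°.

222.2°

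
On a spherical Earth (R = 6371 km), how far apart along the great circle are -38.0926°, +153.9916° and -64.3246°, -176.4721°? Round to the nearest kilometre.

3502 km

Δλ = -176.4721 − 153.9916 = -330.4637°; wrapped into (−180°, 180°]: 29.5363°.
Δφ = -64.3246 − -38.0926 = -26.2320°.
a = sin²(Δφ/2) + cos φ₁ · cos φ₂ · sin²(Δλ/2) = 0.073651.
c = 2·atan2(√a, √(1−a)) = 0.54967 rad → d = 6371·c ≈ 3501.94 km.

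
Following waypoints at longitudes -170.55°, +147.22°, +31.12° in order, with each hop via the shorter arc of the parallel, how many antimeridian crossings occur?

Leg 1: -170.55° → +147.22°, shortest Δλ = -42.23° (west) — crosses 180°.
Leg 2: +147.22° → +31.12°, shortest Δλ = -116.1° (west) — does not cross 180°.
Total crossings: 1.

1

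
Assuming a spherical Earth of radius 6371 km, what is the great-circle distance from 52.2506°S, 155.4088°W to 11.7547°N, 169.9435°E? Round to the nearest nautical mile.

4239 nmi

Δλ = 169.9435 − -155.4088 = 325.3523°; wrapped into (−180°, 180°]: -34.6477°.
Δφ = 11.7547 − -52.2506 = 64.0053°.
a = sin²(Δφ/2) + cos φ₁ · cos φ₂ · sin²(Δλ/2) = 0.334001.
c = 2·atan2(√a, √(1−a)) = 1.23238 rad → d = 6371·c ≈ 7851.47 km ≈ 4239.45 nmi.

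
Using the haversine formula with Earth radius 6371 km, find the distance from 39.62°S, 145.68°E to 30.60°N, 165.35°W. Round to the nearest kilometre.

9301 km

Δλ = -165.35 − 145.68 = -311.03°; wrapped into (−180°, 180°]: 48.97°.
Δφ = 30.60 − -39.62 = 70.22°.
a = sin²(Δφ/2) + cos φ₁ · cos φ₂ · sin²(Δλ/2) = 0.444684.
c = 2·atan2(√a, √(1−a)) = 1.45994 rad → d = 6371·c ≈ 9301.27 km.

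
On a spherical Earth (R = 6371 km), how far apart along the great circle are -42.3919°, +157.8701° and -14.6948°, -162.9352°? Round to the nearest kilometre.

4843 km

Δλ = -162.9352 − 157.8701 = -320.8053°; wrapped into (−180°, 180°]: 39.1947°.
Δφ = -14.6948 − -42.3919 = 27.6971°.
a = sin²(Δφ/2) + cos φ₁ · cos φ₂ · sin²(Δλ/2) = 0.137660.
c = 2·atan2(√a, √(1−a)) = 0.76023 rad → d = 6371·c ≈ 4843.40 km.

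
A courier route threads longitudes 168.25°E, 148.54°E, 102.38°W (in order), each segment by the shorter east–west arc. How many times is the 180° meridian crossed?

1

Leg 1: +168.25° → +148.54°, shortest Δλ = -19.71° (west) — does not cross 180°.
Leg 2: +148.54° → -102.38°, shortest Δλ = 109.08° (east) — crosses 180°.
Total crossings: 1.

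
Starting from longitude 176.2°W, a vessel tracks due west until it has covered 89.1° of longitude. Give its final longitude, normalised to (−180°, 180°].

Start at -176.2°; shift −89.1° → -265.3°.
-265.3° lies outside (−180°, 180°]; add 360° → +94.7°.

94.7°E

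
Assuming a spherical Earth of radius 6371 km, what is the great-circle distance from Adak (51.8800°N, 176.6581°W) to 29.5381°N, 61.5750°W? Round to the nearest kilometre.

Δλ = -61.5750 − -176.6581 = 115.0831°.
Δφ = 29.5381 − 51.8800 = -22.3419°.
a = sin²(Δφ/2) + cos φ₁ · cos φ₂ · sin²(Δλ/2) = 0.419915.
c = 2·atan2(√a, √(1−a)) = 1.40993 rad → d = 6371·c ≈ 8982.69 km.

8983 km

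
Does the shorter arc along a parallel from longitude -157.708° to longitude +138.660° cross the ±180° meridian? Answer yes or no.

Naïve |138.660 − -157.708| = 296.368° > 180°, so the shorter arc goes the other way round — across 180°.
Signed shortest Δλ = ((138.660 − -157.708 + 180) mod 360) − 180 = -63.632°.
Going west by 63.632° from -157.708° passes through 180° before reaching +138.660°.

Yes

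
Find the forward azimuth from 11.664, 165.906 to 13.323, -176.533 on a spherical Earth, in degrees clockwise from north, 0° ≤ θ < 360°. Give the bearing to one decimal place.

Δλ = -176.533 − 165.906 = -342.439°; wrapped into (−180°, 180°]: 17.561°.
θ = atan2( sin Δλ · cos φ₂ , cos φ₁ · sin φ₂ − sin φ₁ · cos φ₂ · cos Δλ )
  = atan2(0.29360, 0.03812) = 82.602° → normalised to [0°, 360°): 82.602°.

82.6°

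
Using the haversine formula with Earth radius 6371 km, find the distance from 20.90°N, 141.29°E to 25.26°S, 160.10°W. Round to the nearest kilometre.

8147 km

Δλ = -160.10 − 141.29 = -301.39°; wrapped into (−180°, 180°]: 58.61°.
Δφ = -25.26 − 20.90 = -46.16°.
a = sin²(Δφ/2) + cos φ₁ · cos φ₂ · sin²(Δλ/2) = 0.356083.
c = 2·atan2(√a, √(1−a)) = 1.27883 rad → d = 6371·c ≈ 8147.44 km.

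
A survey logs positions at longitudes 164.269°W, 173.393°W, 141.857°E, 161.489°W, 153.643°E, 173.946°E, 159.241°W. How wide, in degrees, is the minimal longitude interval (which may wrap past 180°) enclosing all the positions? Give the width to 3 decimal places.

Sort the longitudes: -173.393°, -164.269°, -161.489°, -159.241°, +141.857°, +153.643°, +173.946°.
Eastward gaps between consecutive values (wrapping around): 9.124°, 2.780°, 2.248°, 301.098°, 11.786°, 20.303°, 12.661°.
Largest gap = 301.098° ⇒ minimal covering band is its complement: 360° − 301.098° = 58.902°.
Band runs from +141.857° eastward to -159.241°, crossing the antimeridian.

58.902°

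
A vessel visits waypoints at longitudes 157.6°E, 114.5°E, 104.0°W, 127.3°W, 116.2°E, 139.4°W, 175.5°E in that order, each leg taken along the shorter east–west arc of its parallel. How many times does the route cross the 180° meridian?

Leg 1: +157.6° → +114.5°, shortest Δλ = -43.1° (west) — does not cross 180°.
Leg 2: +114.5° → -104.0°, shortest Δλ = 141.5° (east) — crosses 180°.
Leg 3: -104.0° → -127.3°, shortest Δλ = -23.3° (west) — does not cross 180°.
Leg 4: -127.3° → +116.2°, shortest Δλ = -116.5° (west) — crosses 180°.
Leg 5: +116.2° → -139.4°, shortest Δλ = 104.4° (east) — crosses 180°.
Leg 6: -139.4° → +175.5°, shortest Δλ = -45.1° (west) — crosses 180°.
Total crossings: 4.

4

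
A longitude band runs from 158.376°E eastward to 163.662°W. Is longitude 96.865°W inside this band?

Band width going east from +158.376° to -163.662°: ((-163.662 − 158.376) mod 360) = 37.962°.
Offset of -96.865° east of the west edge: ((-96.865 − 158.376) mod 360) = 104.759°.
104.759° > 37.962° ⇒ outside.

No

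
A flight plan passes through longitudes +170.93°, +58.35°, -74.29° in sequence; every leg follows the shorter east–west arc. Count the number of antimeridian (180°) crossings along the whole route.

Leg 1: +170.93° → +58.35°, shortest Δλ = -112.58° (west) — does not cross 180°.
Leg 2: +58.35° → -74.29°, shortest Δλ = -132.64° (west) — does not cross 180°.
Total crossings: 0.

0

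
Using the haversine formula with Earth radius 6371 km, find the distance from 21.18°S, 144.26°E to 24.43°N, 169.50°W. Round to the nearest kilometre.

7121 km

Δλ = -169.50 − 144.26 = -313.76°; wrapped into (−180°, 180°]: 46.24°.
Δφ = 24.43 − -21.18 = 45.61°.
a = sin²(Δφ/2) + cos φ₁ · cos φ₂ · sin²(Δλ/2) = 0.281125.
c = 2·atan2(√a, √(1−a)) = 1.11770 rad → d = 6371·c ≈ 7120.87 km.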